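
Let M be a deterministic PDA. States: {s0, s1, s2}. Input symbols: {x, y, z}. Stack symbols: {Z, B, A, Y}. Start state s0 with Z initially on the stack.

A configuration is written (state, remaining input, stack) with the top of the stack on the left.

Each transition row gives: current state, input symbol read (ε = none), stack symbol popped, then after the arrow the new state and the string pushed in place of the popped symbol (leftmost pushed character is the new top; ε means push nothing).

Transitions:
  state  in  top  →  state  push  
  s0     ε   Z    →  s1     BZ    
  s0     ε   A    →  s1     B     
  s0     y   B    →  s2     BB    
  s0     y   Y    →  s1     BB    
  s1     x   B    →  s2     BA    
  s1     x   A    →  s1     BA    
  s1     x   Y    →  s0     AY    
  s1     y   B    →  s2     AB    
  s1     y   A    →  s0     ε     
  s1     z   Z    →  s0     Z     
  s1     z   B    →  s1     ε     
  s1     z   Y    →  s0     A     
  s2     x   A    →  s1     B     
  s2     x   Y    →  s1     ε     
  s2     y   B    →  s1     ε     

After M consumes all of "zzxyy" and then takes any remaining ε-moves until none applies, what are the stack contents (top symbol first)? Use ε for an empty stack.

(s0, zzxyy, Z) ⊢ (s1, zzxyy, BZ) ⊢ (s1, zxyy, Z) ⊢ (s0, xyy, Z) ⊢ (s1, xyy, BZ) ⊢ (s2, yy, BAZ) ⊢ (s1, y, AZ) ⊢ (s0, ε, Z) ⊢ (s1, ε, BZ)
All input consumed in state s1 with stack BZ.

BZ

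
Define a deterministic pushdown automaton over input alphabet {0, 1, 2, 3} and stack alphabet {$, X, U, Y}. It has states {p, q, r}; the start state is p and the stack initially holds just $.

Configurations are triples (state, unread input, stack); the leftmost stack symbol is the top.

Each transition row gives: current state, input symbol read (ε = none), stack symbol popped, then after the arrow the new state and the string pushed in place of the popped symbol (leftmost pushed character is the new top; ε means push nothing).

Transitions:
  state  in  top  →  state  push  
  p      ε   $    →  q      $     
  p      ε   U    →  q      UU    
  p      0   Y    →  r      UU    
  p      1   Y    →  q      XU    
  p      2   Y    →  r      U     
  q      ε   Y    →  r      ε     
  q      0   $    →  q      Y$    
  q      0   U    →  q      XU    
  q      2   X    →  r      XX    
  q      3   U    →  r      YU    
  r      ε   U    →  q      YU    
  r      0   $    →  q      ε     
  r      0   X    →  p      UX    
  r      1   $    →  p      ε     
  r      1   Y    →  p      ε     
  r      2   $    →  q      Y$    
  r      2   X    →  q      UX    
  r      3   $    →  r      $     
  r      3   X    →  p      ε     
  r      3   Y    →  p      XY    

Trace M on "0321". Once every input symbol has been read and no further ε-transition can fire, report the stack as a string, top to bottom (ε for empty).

ε

(p, 0321, $) ⊢ (q, 0321, $) ⊢ (q, 321, Y$) ⊢ (r, 321, $) ⊢ (r, 21, $) ⊢ (q, 1, Y$) ⊢ (r, 1, $) ⊢ (p, ε, ε)
All input consumed in state p with stack ε.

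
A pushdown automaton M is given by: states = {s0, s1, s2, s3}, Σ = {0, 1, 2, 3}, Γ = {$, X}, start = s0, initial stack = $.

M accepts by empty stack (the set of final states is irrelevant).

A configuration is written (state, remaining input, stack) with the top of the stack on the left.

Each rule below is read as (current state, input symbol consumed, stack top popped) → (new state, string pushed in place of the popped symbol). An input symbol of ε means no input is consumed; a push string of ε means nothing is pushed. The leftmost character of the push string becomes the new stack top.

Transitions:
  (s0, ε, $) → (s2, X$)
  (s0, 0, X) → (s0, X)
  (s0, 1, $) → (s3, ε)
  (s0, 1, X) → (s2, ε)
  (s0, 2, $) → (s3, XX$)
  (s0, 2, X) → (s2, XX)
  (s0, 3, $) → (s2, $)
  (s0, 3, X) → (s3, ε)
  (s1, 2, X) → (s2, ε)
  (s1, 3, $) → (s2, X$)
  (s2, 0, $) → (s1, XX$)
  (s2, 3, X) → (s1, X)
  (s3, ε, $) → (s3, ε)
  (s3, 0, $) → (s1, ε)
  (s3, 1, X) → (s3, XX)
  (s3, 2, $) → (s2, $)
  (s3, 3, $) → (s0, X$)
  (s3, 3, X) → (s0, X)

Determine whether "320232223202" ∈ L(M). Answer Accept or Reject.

No computation consumes all input and empties the stack.

Reject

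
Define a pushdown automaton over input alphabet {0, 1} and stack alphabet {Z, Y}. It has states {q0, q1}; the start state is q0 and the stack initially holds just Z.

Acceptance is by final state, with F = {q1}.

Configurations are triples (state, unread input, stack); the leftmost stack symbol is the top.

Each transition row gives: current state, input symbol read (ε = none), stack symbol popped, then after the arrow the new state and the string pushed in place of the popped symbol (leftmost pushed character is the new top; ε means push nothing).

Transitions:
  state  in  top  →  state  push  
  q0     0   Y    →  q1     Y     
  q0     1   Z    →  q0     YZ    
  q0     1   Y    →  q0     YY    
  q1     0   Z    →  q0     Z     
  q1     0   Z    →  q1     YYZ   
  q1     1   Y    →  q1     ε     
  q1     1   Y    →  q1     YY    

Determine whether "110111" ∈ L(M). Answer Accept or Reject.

One accepting computation: (q0, 110111, Z) ⊢ (q0, 10111, YZ) ⊢ (q0, 0111, YYZ) ⊢ (q1, 111, YYZ) ⊢ (q1, 11, YZ) ⊢ (q1, 1, YYZ) ⊢ (q1, ε, YZ)
All input consumed and state q1 ∈ F.

Accept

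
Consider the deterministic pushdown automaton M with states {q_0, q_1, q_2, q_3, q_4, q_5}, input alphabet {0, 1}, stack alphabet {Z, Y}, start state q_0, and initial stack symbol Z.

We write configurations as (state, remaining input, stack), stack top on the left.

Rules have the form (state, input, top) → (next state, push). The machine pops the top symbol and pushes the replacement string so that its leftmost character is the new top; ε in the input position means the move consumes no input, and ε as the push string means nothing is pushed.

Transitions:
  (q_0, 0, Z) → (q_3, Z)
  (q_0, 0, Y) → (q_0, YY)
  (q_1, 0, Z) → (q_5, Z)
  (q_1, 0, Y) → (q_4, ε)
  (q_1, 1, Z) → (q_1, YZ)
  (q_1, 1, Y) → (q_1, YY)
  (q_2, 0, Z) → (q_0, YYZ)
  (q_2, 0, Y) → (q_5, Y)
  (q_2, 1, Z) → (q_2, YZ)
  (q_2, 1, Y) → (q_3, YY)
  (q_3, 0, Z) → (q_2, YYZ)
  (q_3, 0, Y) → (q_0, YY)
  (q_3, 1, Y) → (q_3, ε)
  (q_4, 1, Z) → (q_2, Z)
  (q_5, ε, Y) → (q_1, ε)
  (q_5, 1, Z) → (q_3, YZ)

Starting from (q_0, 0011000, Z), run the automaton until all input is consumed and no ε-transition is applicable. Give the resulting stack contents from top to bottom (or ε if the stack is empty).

(q_0, 0011000, Z) ⊢ (q_3, 011000, Z) ⊢ (q_2, 11000, YYZ) ⊢ (q_3, 1000, YYYZ) ⊢ (q_3, 000, YYZ) ⊢ (q_0, 00, YYYZ) ⊢ (q_0, 0, YYYYZ) ⊢ (q_0, ε, YYYYYZ)
All input consumed in state q_0 with stack YYYYYZ.

YYYYYZ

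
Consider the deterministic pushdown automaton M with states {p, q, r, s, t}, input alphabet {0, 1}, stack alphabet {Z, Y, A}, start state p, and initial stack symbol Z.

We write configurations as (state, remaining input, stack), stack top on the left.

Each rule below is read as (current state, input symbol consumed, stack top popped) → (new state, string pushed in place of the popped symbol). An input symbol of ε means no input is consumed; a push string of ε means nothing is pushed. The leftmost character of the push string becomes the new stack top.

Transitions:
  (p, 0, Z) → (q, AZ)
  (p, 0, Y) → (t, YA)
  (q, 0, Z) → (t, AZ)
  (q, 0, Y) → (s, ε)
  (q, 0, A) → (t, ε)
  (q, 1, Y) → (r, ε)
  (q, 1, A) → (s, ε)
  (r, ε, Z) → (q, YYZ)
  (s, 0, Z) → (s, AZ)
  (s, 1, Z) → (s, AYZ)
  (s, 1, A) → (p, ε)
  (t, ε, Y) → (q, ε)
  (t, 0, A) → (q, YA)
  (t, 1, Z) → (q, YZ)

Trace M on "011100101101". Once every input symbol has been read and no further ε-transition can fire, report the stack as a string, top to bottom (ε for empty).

Z

(p, 011100101101, Z)
  read 0, top Z: go to q, push AZ → (q, 11100101101, AZ)
  read 1, top A: go to s, push ε → (s, 1100101101, Z)
  read 1, top Z: go to s, push AYZ → (s, 100101101, AYZ)
  read 1, top A: go to p, push ε → (p, 00101101, YZ)
  read 0, top Y: go to t, push YA → (t, 0101101, YAZ)
  ε-move, top Y: go to q, push ε → (q, 0101101, AZ)
  read 0, top A: go to t, push ε → (t, 101101, Z)
  read 1, top Z: go to q, push YZ → (q, 01101, YZ)
  read 0, top Y: go to s, push ε → (s, 1101, Z)
  read 1, top Z: go to s, push AYZ → (s, 101, AYZ)
  read 1, top A: go to p, push ε → (p, 01, YZ)
  read 0, top Y: go to t, push YA → (t, 1, YAZ)
  ε-move, top Y: go to q, push ε → (q, 1, AZ)
  read 1, top A: go to s, push ε → (s, ε, Z)
All input consumed in state s with stack Z.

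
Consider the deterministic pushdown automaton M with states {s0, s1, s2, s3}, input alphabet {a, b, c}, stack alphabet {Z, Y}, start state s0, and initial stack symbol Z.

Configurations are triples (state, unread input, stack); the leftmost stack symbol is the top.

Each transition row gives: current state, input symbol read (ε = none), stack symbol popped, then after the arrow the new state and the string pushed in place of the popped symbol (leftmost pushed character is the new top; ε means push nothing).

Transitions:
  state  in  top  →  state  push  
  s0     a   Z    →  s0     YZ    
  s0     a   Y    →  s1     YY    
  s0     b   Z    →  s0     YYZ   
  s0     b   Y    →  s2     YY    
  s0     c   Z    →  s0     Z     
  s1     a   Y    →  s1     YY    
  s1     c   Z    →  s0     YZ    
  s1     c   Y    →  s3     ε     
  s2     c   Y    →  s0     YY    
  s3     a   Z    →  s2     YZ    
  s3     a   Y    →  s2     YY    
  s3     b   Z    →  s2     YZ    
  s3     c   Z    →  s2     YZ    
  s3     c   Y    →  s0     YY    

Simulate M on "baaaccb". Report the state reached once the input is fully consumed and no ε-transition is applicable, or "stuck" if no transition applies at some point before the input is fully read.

s2

(s0, baaaccb, Z)
  read b, top Z: go to s0, push YYZ → (s0, aaaccb, YYZ)
  read a, top Y: go to s1, push YY → (s1, aaccb, YYYZ)
  read a, top Y: go to s1, push YY → (s1, accb, YYYYZ)
  read a, top Y: go to s1, push YY → (s1, ccb, YYYYYZ)
  read c, top Y: go to s3, push ε → (s3, cb, YYYYZ)
  read c, top Y: go to s0, push YY → (s0, b, YYYYYZ)
  read b, top Y: go to s2, push YY → (s2, ε, YYYYYYZ)
All input consumed; M is in state s2.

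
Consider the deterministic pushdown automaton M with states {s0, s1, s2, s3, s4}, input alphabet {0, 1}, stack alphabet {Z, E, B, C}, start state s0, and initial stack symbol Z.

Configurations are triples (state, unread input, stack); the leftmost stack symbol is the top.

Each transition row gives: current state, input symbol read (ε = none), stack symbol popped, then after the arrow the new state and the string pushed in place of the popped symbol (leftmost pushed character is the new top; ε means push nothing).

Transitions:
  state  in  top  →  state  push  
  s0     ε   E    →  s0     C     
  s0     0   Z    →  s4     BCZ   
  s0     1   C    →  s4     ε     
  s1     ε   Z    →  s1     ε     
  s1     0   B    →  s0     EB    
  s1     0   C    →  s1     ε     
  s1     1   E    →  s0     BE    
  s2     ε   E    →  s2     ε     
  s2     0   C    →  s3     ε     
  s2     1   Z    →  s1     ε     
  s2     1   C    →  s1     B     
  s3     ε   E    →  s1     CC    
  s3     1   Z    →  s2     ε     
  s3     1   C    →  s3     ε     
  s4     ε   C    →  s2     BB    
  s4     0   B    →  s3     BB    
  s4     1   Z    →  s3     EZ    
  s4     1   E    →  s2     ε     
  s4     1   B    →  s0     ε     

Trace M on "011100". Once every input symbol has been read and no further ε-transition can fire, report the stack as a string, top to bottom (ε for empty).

(s0, 011100, Z) ⊢ (s4, 11100, BCZ) ⊢ (s0, 1100, CZ) ⊢ (s4, 100, Z) ⊢ (s3, 00, EZ) ⊢ (s1, 00, CCZ) ⊢ (s1, 0, CZ) ⊢ (s1, ε, Z) ⊢ (s1, ε, ε)
All input consumed in state s1 with stack ε.

ε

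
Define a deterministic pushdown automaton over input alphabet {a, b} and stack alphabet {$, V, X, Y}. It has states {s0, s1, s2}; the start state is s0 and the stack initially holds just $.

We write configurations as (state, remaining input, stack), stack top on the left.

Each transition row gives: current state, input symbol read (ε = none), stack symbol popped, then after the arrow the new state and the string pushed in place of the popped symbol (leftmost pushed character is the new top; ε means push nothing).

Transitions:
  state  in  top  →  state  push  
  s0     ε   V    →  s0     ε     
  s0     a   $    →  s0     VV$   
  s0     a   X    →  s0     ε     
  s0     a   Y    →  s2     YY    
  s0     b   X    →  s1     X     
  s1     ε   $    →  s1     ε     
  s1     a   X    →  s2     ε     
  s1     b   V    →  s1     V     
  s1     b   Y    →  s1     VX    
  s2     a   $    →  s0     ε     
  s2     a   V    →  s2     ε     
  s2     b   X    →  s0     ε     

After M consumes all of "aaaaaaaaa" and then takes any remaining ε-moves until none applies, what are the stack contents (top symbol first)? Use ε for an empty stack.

$

(s0, aaaaaaaaa, $)
  read a, top $: go to s0, push VV$ → (s0, aaaaaaaa, VV$)
  ε-move, top V: go to s0, push ε → (s0, aaaaaaaa, V$)
  ε-move, top V: go to s0, push ε → (s0, aaaaaaaa, $)
  read a, top $: go to s0, push VV$ → (s0, aaaaaaa, VV$)
  ε-move, top V: go to s0, push ε → (s0, aaaaaaa, V$)
  ε-move, top V: go to s0, push ε → (s0, aaaaaaa, $)
  read a, top $: go to s0, push VV$ → (s0, aaaaaa, VV$)
  ε-move, top V: go to s0, push ε → (s0, aaaaaa, V$)
  ε-move, top V: go to s0, push ε → (s0, aaaaaa, $)
  read a, top $: go to s0, push VV$ → (s0, aaaaa, VV$)
  ε-move, top V: go to s0, push ε → (s0, aaaaa, V$)
  ε-move, top V: go to s0, push ε → (s0, aaaaa, $)
  read a, top $: go to s0, push VV$ → (s0, aaaa, VV$)
  ε-move, top V: go to s0, push ε → (s0, aaaa, V$)
  ε-move, top V: go to s0, push ε → (s0, aaaa, $)
  read a, top $: go to s0, push VV$ → (s0, aaa, VV$)
  ε-move, top V: go to s0, push ε → (s0, aaa, V$)
  ε-move, top V: go to s0, push ε → (s0, aaa, $)
  read a, top $: go to s0, push VV$ → (s0, aa, VV$)
  ε-move, top V: go to s0, push ε → (s0, aa, V$)
  ε-move, top V: go to s0, push ε → (s0, aa, $)
  read a, top $: go to s0, push VV$ → (s0, a, VV$)
  ε-move, top V: go to s0, push ε → (s0, a, V$)
  ε-move, top V: go to s0, push ε → (s0, a, $)
  read a, top $: go to s0, push VV$ → (s0, ε, VV$)
  ε-move, top V: go to s0, push ε → (s0, ε, V$)
  ε-move, top V: go to s0, push ε → (s0, ε, $)
All input consumed in state s0 with stack $.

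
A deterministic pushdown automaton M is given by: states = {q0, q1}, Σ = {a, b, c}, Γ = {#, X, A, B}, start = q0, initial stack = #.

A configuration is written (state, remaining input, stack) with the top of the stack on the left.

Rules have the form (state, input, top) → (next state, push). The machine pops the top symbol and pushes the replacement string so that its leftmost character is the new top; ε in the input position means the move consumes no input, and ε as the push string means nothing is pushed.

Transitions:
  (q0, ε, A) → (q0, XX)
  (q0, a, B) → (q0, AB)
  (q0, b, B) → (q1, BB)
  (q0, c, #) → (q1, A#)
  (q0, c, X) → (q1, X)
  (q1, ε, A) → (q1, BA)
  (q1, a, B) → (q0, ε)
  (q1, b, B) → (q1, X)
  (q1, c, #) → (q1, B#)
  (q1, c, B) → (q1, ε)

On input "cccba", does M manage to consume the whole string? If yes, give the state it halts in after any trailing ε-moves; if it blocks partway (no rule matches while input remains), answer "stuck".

stuck

(q0, cccba, #) ⊢ (q1, ccba, A#) ⊢ (q1, ccba, BA#) ⊢ (q1, cba, A#) ⊢ (q1, cba, BA#) ⊢ (q1, ba, A#) ⊢ (q1, ba, BA#) ⊢ (q1, a, XA#)
No transition for (q1, a, top X); M blocks with input a remaining.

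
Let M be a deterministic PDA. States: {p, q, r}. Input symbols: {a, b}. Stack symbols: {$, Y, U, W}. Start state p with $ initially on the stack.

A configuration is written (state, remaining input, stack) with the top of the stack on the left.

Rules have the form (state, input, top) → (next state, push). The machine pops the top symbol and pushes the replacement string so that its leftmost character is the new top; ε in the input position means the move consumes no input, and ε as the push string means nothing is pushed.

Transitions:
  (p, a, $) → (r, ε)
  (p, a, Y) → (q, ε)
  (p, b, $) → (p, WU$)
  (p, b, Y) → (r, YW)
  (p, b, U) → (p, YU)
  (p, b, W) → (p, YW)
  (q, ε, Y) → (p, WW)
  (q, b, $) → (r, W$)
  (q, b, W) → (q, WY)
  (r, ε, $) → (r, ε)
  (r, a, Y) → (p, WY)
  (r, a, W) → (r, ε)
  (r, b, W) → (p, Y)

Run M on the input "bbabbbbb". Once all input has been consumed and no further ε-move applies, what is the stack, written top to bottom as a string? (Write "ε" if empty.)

WYYYYYU$

(p, bbabbbbb, $)
  read b, top $: go to p, push WU$ → (p, babbbbb, WU$)
  read b, top W: go to p, push YW → (p, abbbbb, YWU$)
  read a, top Y: go to q, push ε → (q, bbbbb, WU$)
  read b, top W: go to q, push WY → (q, bbbb, WYU$)
  read b, top W: go to q, push WY → (q, bbb, WYYU$)
  read b, top W: go to q, push WY → (q, bb, WYYYU$)
  read b, top W: go to q, push WY → (q, b, WYYYYU$)
  read b, top W: go to q, push WY → (q, ε, WYYYYYU$)
All input consumed in state q with stack WYYYYYU$.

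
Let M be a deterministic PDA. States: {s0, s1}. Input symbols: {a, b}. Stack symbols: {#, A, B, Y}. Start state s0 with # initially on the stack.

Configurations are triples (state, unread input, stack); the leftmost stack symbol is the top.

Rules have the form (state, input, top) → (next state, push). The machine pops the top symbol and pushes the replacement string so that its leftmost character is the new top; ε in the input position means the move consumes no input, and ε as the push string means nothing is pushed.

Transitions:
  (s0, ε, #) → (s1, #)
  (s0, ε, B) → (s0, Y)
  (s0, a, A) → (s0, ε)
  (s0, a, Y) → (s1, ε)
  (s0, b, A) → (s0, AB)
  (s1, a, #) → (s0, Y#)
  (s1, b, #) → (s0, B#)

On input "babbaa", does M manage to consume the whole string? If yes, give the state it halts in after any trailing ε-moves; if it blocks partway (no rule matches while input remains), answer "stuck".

(s0, babbaa, #) ⊢ (s1, babbaa, #) ⊢ (s0, abbaa, B#) ⊢ (s0, abbaa, Y#) ⊢ (s1, bbaa, #) ⊢ (s0, baa, B#) ⊢ (s0, baa, Y#)
No transition for (s0, b, top Y); M blocks with input baa remaining.

stuck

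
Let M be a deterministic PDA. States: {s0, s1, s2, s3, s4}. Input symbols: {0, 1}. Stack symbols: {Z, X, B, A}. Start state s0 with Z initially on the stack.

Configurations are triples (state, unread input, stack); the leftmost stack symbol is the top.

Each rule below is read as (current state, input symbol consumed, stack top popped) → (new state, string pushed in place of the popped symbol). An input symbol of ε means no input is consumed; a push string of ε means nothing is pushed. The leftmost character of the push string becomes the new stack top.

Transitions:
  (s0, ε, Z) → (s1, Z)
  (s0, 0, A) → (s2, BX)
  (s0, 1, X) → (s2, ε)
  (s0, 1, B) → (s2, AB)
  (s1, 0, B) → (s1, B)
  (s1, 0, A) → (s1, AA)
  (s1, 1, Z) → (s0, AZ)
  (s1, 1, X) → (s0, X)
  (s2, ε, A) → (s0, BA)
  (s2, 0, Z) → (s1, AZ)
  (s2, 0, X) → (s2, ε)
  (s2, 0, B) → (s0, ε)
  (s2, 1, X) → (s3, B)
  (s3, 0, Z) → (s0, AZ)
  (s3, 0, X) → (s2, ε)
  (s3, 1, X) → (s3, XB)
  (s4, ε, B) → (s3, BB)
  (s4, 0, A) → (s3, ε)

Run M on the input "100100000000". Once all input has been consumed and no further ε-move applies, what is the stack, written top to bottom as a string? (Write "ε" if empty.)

AAAAAAAAZ

(s0, 100100000000, Z)
  ε-move, top Z: go to s1, push Z → (s1, 100100000000, Z)
  read 1, top Z: go to s0, push AZ → (s0, 00100000000, AZ)
  read 0, top A: go to s2, push BX → (s2, 0100000000, BXZ)
  read 0, top B: go to s0, push ε → (s0, 100000000, XZ)
  read 1, top X: go to s2, push ε → (s2, 00000000, Z)
  read 0, top Z: go to s1, push AZ → (s1, 0000000, AZ)
  read 0, top A: go to s1, push AA → (s1, 000000, AAZ)
  read 0, top A: go to s1, push AA → (s1, 00000, AAAZ)
  read 0, top A: go to s1, push AA → (s1, 0000, AAAAZ)
  read 0, top A: go to s1, push AA → (s1, 000, AAAAAZ)
  read 0, top A: go to s1, push AA → (s1, 00, AAAAAAZ)
  read 0, top A: go to s1, push AA → (s1, 0, AAAAAAAZ)
  read 0, top A: go to s1, push AA → (s1, ε, AAAAAAAAZ)
All input consumed in state s1 with stack AAAAAAAAZ.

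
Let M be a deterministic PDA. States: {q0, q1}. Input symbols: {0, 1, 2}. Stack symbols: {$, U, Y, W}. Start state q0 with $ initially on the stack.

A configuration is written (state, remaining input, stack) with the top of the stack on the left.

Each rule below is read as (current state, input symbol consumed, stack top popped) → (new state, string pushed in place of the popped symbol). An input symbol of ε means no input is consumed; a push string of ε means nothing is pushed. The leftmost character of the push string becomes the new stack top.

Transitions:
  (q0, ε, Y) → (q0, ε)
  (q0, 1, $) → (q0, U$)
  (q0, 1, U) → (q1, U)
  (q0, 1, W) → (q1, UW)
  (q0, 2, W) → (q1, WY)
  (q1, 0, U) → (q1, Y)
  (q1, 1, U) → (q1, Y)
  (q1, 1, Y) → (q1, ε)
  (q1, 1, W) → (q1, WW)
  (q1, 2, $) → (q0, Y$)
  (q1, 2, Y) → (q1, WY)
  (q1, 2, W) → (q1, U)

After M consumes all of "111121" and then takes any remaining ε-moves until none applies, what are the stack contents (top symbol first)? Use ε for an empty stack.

(q0, 111121, $)
  read 1, top $: go to q0, push U$ → (q0, 11121, U$)
  read 1, top U: go to q1, push U → (q1, 1121, U$)
  read 1, top U: go to q1, push Y → (q1, 121, Y$)
  read 1, top Y: go to q1, push ε → (q1, 21, $)
  read 2, top $: go to q0, push Y$ → (q0, 1, Y$)
  ε-move, top Y: go to q0, push ε → (q0, 1, $)
  read 1, top $: go to q0, push U$ → (q0, ε, U$)
All input consumed in state q0 with stack U$.

U$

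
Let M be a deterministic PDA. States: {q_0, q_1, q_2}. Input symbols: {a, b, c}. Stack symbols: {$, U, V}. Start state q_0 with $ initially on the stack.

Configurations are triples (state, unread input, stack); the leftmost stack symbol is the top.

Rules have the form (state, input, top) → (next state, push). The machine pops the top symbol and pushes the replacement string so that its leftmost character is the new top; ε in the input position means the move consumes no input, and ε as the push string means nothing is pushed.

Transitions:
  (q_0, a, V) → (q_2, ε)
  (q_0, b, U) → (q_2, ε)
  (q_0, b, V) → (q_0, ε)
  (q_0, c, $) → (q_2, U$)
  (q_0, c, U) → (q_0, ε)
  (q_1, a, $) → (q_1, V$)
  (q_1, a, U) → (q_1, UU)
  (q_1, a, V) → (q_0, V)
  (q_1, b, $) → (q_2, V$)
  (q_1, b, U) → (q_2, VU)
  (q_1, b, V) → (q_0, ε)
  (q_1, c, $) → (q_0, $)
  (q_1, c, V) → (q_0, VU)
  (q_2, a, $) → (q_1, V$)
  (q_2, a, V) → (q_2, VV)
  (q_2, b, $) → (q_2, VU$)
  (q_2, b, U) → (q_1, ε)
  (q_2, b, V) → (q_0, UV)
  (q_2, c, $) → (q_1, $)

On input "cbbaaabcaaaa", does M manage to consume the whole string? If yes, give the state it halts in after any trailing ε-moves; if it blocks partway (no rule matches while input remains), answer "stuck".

(q_0, cbbaaabcaaaa, $)
  read c, top $: go to q_2, push U$ → (q_2, bbaaabcaaaa, U$)
  read b, top U: go to q_1, push ε → (q_1, baaabcaaaa, $)
  read b, top $: go to q_2, push V$ → (q_2, aaabcaaaa, V$)
  read a, top V: go to q_2, push VV → (q_2, aabcaaaa, VV$)
  read a, top V: go to q_2, push VV → (q_2, abcaaaa, VVV$)
  read a, top V: go to q_2, push VV → (q_2, bcaaaa, VVVV$)
  read b, top V: go to q_0, push UV → (q_0, caaaa, UVVVV$)
  read c, top U: go to q_0, push ε → (q_0, aaaa, VVVV$)
  read a, top V: go to q_2, push ε → (q_2, aaa, VVV$)
  read a, top V: go to q_2, push VV → (q_2, aa, VVVV$)
  read a, top V: go to q_2, push VV → (q_2, a, VVVVV$)
  read a, top V: go to q_2, push VV → (q_2, ε, VVVVVV$)
All input consumed; M is in state q_2.

q_2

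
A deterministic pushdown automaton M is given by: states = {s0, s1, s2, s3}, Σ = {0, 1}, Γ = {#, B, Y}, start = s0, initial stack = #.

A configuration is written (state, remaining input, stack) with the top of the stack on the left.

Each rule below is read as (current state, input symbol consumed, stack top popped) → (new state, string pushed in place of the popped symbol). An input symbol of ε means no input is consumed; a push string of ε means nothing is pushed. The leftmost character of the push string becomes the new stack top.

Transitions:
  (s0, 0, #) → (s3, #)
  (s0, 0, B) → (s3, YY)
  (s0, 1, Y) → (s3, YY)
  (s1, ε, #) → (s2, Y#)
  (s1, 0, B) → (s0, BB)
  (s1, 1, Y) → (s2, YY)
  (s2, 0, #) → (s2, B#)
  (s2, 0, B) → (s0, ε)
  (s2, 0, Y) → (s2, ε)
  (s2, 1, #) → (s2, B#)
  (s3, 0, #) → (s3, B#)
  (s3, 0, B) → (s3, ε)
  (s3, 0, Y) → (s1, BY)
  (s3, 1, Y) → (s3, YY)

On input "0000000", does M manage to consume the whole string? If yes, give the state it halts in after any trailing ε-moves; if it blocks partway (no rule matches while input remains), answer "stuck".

(s0, 0000000, #)
  read 0, top #: go to s3, push # → (s3, 000000, #)
  read 0, top #: go to s3, push B# → (s3, 00000, B#)
  read 0, top B: go to s3, push ε → (s3, 0000, #)
  read 0, top #: go to s3, push B# → (s3, 000, B#)
  read 0, top B: go to s3, push ε → (s3, 00, #)
  read 0, top #: go to s3, push B# → (s3, 0, B#)
  read 0, top B: go to s3, push ε → (s3, ε, #)
All input consumed; M is in state s3.

s3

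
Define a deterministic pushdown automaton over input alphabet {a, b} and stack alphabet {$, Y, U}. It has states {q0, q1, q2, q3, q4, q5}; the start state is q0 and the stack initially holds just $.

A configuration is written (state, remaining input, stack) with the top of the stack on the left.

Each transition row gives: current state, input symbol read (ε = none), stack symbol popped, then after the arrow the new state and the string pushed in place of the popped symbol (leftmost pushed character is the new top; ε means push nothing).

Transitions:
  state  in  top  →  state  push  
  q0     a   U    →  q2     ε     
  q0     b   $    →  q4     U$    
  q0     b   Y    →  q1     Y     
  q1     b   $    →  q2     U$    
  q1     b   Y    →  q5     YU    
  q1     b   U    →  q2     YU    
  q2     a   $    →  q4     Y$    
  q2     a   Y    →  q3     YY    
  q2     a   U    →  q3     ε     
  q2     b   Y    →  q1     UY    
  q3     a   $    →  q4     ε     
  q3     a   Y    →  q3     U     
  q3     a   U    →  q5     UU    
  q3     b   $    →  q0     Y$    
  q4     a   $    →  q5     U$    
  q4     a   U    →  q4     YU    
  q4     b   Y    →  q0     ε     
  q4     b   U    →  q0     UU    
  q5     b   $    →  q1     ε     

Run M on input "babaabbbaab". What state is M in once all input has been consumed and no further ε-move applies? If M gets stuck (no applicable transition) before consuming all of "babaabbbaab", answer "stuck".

(q0, babaabbbaab, $) ⊢ (q4, abaabbbaab, U$) ⊢ (q4, baabbbaab, YU$) ⊢ (q0, aabbbaab, U$) ⊢ (q2, abbbaab, $) ⊢ (q4, bbbaab, Y$) ⊢ (q0, bbaab, $) ⊢ (q4, baab, U$) ⊢ (q0, aab, UU$) ⊢ (q2, ab, U$) ⊢ (q3, b, $) ⊢ (q0, ε, Y$)
All input consumed; M is in state q0.

q0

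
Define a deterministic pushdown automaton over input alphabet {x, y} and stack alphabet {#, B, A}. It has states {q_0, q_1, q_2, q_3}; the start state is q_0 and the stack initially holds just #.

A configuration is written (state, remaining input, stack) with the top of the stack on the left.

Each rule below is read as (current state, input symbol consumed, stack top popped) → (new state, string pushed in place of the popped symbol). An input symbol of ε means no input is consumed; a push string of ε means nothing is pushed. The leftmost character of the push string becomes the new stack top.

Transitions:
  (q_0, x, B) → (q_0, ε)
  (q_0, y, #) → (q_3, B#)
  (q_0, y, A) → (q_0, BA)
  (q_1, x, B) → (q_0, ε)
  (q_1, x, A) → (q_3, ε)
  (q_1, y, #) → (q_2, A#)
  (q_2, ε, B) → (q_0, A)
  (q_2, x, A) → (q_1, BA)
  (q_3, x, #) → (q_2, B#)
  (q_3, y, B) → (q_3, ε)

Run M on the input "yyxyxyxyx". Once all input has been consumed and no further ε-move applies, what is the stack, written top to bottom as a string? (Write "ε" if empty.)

A#

(q_0, yyxyxyxyx, #)
  read y, top #: go to q_3, push B# → (q_3, yxyxyxyx, B#)
  read y, top B: go to q_3, push ε → (q_3, xyxyxyx, #)
  read x, top #: go to q_2, push B# → (q_2, yxyxyx, B#)
  ε-move, top B: go to q_0, push A → (q_0, yxyxyx, A#)
  read y, top A: go to q_0, push BA → (q_0, xyxyx, BA#)
  read x, top B: go to q_0, push ε → (q_0, yxyx, A#)
  read y, top A: go to q_0, push BA → (q_0, xyx, BA#)
  read x, top B: go to q_0, push ε → (q_0, yx, A#)
  read y, top A: go to q_0, push BA → (q_0, x, BA#)
  read x, top B: go to q_0, push ε → (q_0, ε, A#)
All input consumed in state q_0 with stack A#.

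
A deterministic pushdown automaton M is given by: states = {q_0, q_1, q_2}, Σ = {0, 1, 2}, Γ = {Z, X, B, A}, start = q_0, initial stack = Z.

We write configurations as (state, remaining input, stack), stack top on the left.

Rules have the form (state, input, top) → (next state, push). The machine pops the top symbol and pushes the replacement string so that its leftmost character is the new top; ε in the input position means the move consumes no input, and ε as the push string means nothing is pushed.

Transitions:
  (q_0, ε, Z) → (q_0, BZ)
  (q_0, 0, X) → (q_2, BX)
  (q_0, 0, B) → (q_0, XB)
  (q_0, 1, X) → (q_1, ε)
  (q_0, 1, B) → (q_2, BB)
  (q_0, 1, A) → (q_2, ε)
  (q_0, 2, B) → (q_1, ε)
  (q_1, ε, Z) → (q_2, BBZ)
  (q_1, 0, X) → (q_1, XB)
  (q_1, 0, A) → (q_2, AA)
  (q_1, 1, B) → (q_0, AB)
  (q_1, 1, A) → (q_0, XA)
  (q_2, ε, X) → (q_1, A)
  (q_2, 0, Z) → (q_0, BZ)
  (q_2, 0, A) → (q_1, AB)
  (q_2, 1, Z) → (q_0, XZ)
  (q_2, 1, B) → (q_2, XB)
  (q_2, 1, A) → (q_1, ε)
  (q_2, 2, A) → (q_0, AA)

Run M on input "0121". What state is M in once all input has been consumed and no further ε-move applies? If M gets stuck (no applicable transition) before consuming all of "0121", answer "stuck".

(q_0, 0121, Z)
  ε-move, top Z: go to q_0, push BZ → (q_0, 0121, BZ)
  read 0, top B: go to q_0, push XB → (q_0, 121, XBZ)
  read 1, top X: go to q_1, push ε → (q_1, 21, BZ)
No transition for (q_1, 2, top B); M blocks with input 21 remaining.

stuck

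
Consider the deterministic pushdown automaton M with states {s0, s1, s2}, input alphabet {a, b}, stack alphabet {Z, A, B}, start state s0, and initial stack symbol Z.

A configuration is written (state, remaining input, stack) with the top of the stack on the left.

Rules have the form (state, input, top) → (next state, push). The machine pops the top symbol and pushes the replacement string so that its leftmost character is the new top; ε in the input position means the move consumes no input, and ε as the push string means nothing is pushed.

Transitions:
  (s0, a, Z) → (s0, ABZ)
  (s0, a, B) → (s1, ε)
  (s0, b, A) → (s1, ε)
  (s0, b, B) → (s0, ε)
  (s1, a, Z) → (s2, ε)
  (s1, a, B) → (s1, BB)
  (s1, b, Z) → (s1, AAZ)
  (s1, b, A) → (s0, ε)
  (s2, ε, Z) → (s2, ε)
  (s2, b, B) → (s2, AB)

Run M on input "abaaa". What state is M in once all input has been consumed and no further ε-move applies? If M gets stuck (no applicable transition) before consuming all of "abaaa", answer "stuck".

(s0, abaaa, Z) ⊢ (s0, baaa, ABZ) ⊢ (s1, aaa, BZ) ⊢ (s1, aa, BBZ) ⊢ (s1, a, BBBZ) ⊢ (s1, ε, BBBBZ)
All input consumed; M is in state s1.

s1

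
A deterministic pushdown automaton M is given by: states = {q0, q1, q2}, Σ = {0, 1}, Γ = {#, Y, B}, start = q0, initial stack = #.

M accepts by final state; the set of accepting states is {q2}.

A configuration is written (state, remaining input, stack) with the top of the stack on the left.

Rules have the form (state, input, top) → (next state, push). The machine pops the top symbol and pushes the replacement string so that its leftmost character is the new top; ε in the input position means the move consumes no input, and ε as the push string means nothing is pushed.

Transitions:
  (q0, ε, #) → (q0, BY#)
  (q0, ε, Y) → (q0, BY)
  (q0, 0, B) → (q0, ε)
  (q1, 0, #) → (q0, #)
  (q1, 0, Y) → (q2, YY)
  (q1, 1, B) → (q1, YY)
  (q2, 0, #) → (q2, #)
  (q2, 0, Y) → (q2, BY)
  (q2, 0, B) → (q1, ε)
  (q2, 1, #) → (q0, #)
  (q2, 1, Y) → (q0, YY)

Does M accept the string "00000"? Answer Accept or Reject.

Reject

(q0, 00000, #)
  ε-move, top #: go to q0, push BY# → (q0, 00000, BY#)
  read 0, top B: go to q0, push ε → (q0, 0000, Y#)
  ε-move, top Y: go to q0, push BY → (q0, 0000, BY#)
  read 0, top B: go to q0, push ε → (q0, 000, Y#)
  ε-move, top Y: go to q0, push BY → (q0, 000, BY#)
  read 0, top B: go to q0, push ε → (q0, 00, Y#)
  ε-move, top Y: go to q0, push BY → (q0, 00, BY#)
  read 0, top B: go to q0, push ε → (q0, 0, Y#)
  ε-move, top Y: go to q0, push BY → (q0, 0, BY#)
  read 0, top B: go to q0, push ε → (q0, ε, Y#)
  ε-move, top Y: go to q0, push BY → (q0, ε, BY#)
All input consumed; state q0 ∉ F and no further ε-move applies.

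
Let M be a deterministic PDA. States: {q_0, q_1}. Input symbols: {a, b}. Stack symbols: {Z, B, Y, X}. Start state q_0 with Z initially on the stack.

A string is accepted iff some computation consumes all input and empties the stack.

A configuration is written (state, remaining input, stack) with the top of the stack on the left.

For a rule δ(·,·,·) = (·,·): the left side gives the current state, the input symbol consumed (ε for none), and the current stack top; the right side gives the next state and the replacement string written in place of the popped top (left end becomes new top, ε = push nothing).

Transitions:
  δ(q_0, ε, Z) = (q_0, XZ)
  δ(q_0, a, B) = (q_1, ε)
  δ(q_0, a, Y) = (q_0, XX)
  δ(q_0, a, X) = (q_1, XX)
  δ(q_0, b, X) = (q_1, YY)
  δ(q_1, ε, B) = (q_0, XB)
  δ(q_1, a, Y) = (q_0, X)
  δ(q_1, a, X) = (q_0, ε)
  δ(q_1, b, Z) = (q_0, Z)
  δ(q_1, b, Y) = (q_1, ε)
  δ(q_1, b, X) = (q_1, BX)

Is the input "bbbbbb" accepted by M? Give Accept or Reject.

Reject

(q_0, bbbbbb, Z) ⊢ (q_0, bbbbbb, XZ) ⊢ (q_1, bbbbb, YYZ) ⊢ (q_1, bbbb, YZ) ⊢ (q_1, bbb, Z) ⊢ (q_0, bb, Z) ⊢ (q_0, bb, XZ) ⊢ (q_1, b, YYZ) ⊢ (q_1, ε, YZ)
All input consumed; stack is YZ, not empty, and no further ε-move applies.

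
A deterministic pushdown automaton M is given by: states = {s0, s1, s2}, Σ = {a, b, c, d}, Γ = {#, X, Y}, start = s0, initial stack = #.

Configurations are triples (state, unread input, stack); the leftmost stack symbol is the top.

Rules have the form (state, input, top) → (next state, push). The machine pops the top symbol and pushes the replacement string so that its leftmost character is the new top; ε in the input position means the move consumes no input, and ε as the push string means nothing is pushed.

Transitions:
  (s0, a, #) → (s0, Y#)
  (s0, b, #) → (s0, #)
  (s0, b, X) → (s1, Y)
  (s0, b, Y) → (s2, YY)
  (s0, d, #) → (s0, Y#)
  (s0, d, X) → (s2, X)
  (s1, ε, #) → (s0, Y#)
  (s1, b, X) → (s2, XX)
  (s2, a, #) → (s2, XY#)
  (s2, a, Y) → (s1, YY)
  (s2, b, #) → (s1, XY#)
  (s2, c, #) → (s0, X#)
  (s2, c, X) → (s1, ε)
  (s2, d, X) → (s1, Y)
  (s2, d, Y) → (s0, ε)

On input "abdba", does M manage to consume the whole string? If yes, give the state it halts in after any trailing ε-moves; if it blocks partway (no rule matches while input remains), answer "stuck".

(s0, abdba, #)
  read a, top #: go to s0, push Y# → (s0, bdba, Y#)
  read b, top Y: go to s2, push YY → (s2, dba, YY#)
  read d, top Y: go to s0, push ε → (s0, ba, Y#)
  read b, top Y: go to s2, push YY → (s2, a, YY#)
  read a, top Y: go to s1, push YY → (s1, ε, YYY#)
All input consumed; M is in state s1.

s1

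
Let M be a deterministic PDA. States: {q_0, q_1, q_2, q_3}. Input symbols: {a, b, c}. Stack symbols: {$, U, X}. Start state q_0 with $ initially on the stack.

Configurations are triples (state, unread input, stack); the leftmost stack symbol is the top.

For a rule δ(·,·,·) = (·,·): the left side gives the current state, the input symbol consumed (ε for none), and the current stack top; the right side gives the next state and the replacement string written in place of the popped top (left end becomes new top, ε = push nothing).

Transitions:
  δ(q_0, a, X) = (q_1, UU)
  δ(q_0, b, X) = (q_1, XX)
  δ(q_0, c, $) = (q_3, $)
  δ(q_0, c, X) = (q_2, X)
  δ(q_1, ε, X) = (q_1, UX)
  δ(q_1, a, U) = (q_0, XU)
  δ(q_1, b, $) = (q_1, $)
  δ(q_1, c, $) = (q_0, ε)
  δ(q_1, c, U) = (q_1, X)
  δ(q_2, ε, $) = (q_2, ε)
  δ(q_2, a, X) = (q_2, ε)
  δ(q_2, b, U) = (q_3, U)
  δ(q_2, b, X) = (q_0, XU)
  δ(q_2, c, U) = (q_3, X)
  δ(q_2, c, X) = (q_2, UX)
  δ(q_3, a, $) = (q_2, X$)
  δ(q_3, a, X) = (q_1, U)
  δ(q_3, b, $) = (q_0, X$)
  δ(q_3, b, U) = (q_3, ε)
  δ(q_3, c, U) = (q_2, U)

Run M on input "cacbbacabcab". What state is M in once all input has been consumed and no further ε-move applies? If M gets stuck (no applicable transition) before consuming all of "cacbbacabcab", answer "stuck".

(q_0, cacbbacabcab, $) ⊢ (q_3, acbbacabcab, $) ⊢ (q_2, cbbacabcab, X$) ⊢ (q_2, bbacabcab, UX$) ⊢ (q_3, bacabcab, UX$) ⊢ (q_3, acabcab, X$) ⊢ (q_1, cabcab, U$) ⊢ (q_1, abcab, X$) ⊢ (q_1, abcab, UX$) ⊢ (q_0, bcab, XUX$) ⊢ (q_1, cab, XXUX$) ⊢ (q_1, cab, UXXUX$) ⊢ (q_1, ab, XXXUX$) ⊢ (q_1, ab, UXXXUX$) ⊢ (q_0, b, XUXXXUX$) ⊢ (q_1, ε, XXUXXXUX$) ⊢ (q_1, ε, UXXUXXXUX$)
All input consumed; M is in state q_1.

q_1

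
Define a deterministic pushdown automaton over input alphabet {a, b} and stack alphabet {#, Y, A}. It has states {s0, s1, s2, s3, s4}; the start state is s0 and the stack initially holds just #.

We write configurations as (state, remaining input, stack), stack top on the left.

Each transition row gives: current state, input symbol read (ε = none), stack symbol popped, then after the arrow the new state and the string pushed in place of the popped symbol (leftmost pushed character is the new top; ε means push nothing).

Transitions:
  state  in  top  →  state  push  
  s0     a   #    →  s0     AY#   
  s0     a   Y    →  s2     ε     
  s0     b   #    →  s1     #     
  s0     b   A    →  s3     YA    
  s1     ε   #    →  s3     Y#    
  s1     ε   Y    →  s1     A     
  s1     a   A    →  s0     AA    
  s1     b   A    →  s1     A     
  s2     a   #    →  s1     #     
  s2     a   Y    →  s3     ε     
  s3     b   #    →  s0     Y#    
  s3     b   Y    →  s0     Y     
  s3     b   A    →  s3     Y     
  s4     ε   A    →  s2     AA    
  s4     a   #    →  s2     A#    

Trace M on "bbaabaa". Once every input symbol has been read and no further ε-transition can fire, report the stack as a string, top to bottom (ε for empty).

(s0, bbaabaa, #)
  read b, top #: go to s1, push # → (s1, baabaa, #)
  ε-move, top #: go to s3, push Y# → (s3, baabaa, Y#)
  read b, top Y: go to s0, push Y → (s0, aabaa, Y#)
  read a, top Y: go to s2, push ε → (s2, abaa, #)
  read a, top #: go to s1, push # → (s1, baa, #)
  ε-move, top #: go to s3, push Y# → (s3, baa, Y#)
  read b, top Y: go to s0, push Y → (s0, aa, Y#)
  read a, top Y: go to s2, push ε → (s2, a, #)
  read a, top #: go to s1, push # → (s1, ε, #)
  ε-move, top #: go to s3, push Y# → (s3, ε, Y#)
All input consumed in state s3 with stack Y#.

Y#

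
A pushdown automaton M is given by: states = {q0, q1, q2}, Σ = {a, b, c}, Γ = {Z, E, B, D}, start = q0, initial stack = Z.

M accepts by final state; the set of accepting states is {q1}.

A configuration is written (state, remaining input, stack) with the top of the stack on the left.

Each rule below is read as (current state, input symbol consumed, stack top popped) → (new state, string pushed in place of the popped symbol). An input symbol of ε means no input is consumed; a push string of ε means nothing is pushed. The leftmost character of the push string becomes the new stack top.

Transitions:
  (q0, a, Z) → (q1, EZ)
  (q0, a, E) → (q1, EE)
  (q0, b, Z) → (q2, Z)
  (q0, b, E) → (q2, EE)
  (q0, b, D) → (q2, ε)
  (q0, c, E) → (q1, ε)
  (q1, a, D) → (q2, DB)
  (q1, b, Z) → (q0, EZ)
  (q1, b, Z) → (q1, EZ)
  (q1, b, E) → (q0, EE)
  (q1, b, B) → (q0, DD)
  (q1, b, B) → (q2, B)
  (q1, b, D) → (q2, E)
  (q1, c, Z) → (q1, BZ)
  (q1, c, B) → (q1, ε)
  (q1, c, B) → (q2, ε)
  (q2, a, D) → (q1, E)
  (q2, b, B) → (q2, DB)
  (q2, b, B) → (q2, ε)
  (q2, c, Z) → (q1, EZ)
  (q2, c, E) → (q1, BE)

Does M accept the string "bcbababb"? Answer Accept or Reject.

No computation consumes all input and reaches a final state.

Reject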